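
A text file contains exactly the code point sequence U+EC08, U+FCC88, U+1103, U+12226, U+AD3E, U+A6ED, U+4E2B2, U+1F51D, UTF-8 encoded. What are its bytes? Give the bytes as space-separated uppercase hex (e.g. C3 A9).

U+EC08: 3-byte form → EE B0 88.
U+FCC88: 4-byte form → F3 BC B2 88.
U+1103: 3-byte form → E1 84 83.
U+12226: 4-byte form → F0 92 88 A6.
U+AD3E: 3-byte form → EA B4 BE.
U+A6ED: 3-byte form → EA 9B AD.
U+4E2B2: 4-byte form → F1 8E 8A B2.
U+1F51D: 4-byte form → F0 9F 94 9D.
Concatenated (28 bytes): EE B0 88 F3 BC B2 88 E1 84 83 F0 92 88 A6 EA B4 BE EA 9B AD F1 8E 8A B2 F0 9F 94 9D.

EE B0 88 F3 BC B2 88 E1 84 83 F0 92 88 A6 EA B4 BE EA 9B AD F1 8E 8A B2 F0 9F 94 9D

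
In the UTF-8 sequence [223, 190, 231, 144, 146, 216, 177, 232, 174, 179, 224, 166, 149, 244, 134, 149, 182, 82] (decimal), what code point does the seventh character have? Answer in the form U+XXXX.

Offset 0: leading byte 0xDF = 11011111 → 2-byte char #1 = DF BE.
Offset 2: leading byte 0xE7 = 11100111 → 3-byte char #2 = E7 90 92.
Offset 5: leading byte 0xD8 = 11011000 → 2-byte char #3 = D8 B1.
Offset 7: leading byte 0xE8 = 11101000 → 3-byte char #4 = E8 AE B3.
Offset 10: leading byte 0xE0 = 11100000 → 3-byte char #5 = E0 A6 95.
Offset 13: leading byte 0xF4 = 11110100 → 4-byte char #6 = F4 86 95 B6.
Offset 17: leading byte 0x52 = 01010010 → 1-byte char #7 = 52.
Leading byte 0x52 = 01010010 matches 0xxxxxxx → 1-byte sequence.
Byte 1: 0x52 = 01010010, payload 1010010 (7 bits).
Concatenate: 1010010 = 0x52 (7 bits → U+0052).

U+0052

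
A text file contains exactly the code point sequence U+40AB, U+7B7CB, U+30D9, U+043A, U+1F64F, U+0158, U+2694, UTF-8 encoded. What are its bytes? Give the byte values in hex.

U+40AB: 3-byte form → E4 82 AB.
U+7B7CB: 4-byte form → F1 BB 9F 8B.
U+30D9: 3-byte form → E3 83 99.
U+043A: 2-byte form → D0 BA.
U+1F64F: 4-byte form → F0 9F 99 8F.
U+0158: 2-byte form → C5 98.
U+2694: 3-byte form → E2 9A 94.
Concatenated (21 bytes): E4 82 AB F1 BB 9F 8B E3 83 99 D0 BA F0 9F 99 8F C5 98 E2 9A 94.

E4 82 AB F1 BB 9F 8B E3 83 99 D0 BA F0 9F 99 8F C5 98 E2 9A 94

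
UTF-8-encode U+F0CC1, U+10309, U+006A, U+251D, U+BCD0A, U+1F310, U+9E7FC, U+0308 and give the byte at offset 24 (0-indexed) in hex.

0xCC

U+F0CC1 → 4-byte form F3 B0 B3 81 at offsets 0–3.
U+10309 → 4-byte form F0 90 8C 89 at offsets 4–7.
U+006A → 1-byte form 6A at offsets 8–8.
U+251D → 3-byte form E2 94 9D at offsets 9–11.
U+BCD0A → 4-byte form F2 BC B4 8A at offsets 12–15.
U+1F310 → 4-byte form F0 9F 8C 90 at offsets 16–19.
U+9E7FC → 4-byte form F2 9E 9F BC at offsets 20–23.
U+0308 → 2-byte form CC 88 at offsets 24–25.
Offset 24 falls in char 8's range; it's byte 1 of CC 88 = 0xCC.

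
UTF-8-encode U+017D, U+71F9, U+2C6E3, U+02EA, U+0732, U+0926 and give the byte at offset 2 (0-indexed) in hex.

0xE7

U+017D → 2-byte form C5 BD at offsets 0–1.
U+71F9 → 3-byte form E7 87 B9 at offsets 2–4.
Offset 2 falls in char 2's range; it's byte 1 of E7 87 B9 = 0xE7.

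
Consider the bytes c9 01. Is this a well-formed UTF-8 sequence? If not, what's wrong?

Leading byte 0xC9 = 11001001 → 2-byte form.
Byte 2 is 0x01 = 00000001, which is not 10xxxxxx — expected a continuation byte.

invalid (non-continuation byte where continuation expected)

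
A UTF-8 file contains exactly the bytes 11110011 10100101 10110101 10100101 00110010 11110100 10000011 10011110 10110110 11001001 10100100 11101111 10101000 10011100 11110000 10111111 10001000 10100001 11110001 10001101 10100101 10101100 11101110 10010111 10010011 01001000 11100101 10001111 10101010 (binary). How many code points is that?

10

Byte at offset 0: 0xF3 = 11110011 → 4-byte char (#1). Advance 4.
Byte at offset 4: 0x32 = 00110010 → 1-byte char (#2). Advance 1.
Byte at offset 5: 0xF4 = 11110100 → 4-byte char (#3). Advance 4.
Byte at offset 9: 0xC9 = 11001001 → 2-byte char (#4). Advance 2.
Byte at offset 11: 0xEF = 11101111 → 3-byte char (#5). Advance 3.
Byte at offset 14: 0xF0 = 11110000 → 4-byte char (#6). Advance 4.
Byte at offset 18: 0xF1 = 11110001 → 4-byte char (#7). Advance 4.
Byte at offset 22: 0xEE = 11101110 → 3-byte char (#8). Advance 3.
Byte at offset 25: 0x48 = 01001000 → 1-byte char (#9). Advance 1.
Byte at offset 26: 0xE5 = 11100101 → 3-byte char (#10). Advance 3.
Reached end at offset 29 after 10 code points.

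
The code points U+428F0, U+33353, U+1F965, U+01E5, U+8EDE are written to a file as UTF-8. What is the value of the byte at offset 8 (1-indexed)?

0x93

1-indexed offset 8 is 0-indexed offset 7.
U+428F0 → 4-byte form F1 82 A3 B0 at offsets 0–3.
U+33353 → 4-byte form F0 B3 8D 93 at offsets 4–7.
Offset 7 falls in char 2's range; it's byte 4 of F0 B3 8D 93 = 0x93.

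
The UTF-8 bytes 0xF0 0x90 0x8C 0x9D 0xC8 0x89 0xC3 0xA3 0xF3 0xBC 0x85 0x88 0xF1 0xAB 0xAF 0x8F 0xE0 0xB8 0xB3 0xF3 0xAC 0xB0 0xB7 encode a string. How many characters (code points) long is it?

Byte at offset 0: 0xF0 = 11110000 → 4-byte char (#1). Advance 4.
Byte at offset 4: 0xC8 = 11001000 → 2-byte char (#2). Advance 2.
Byte at offset 6: 0xC3 = 11000011 → 2-byte char (#3). Advance 2.
Byte at offset 8: 0xF3 = 11110011 → 4-byte char (#4). Advance 4.
Byte at offset 12: 0xF1 = 11110001 → 4-byte char (#5). Advance 4.
Byte at offset 16: 0xE0 = 11100000 → 3-byte char (#6). Advance 3.
Byte at offset 19: 0xF3 = 11110011 → 4-byte char (#7). Advance 4.
Reached end at offset 23 after 7 code points.

7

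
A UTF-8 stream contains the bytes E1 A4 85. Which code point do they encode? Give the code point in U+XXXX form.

U+1905

Leading byte 0xE1 = 11100001 matches 1110xxxx → 3-byte sequence.
Byte 1: 0xE1 = 11100001, payload 0001 (4 bits).
Byte 2: 0xA4 = 10100100 (10xxxxxx ✓), payload 100100.
Byte 3: 0x85 = 10000101 (10xxxxxx ✓), payload 000101.
Concatenate: 0001100100000101 = 0x1905 (16 bits → U+1905).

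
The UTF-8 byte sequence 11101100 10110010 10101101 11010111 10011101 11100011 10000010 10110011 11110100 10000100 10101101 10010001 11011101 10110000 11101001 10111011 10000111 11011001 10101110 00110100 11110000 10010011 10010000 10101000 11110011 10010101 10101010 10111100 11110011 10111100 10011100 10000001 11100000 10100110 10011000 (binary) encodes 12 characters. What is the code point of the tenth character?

Offset 0: leading byte 0xEC = 11101100 → 3-byte char #1 = EC B2 AD.
Offset 3: leading byte 0xD7 = 11010111 → 2-byte char #2 = D7 9D.
Offset 5: leading byte 0xE3 = 11100011 → 3-byte char #3 = E3 82 B3.
Offset 8: leading byte 0xF4 = 11110100 → 4-byte char #4 = F4 84 AD 91.
Offset 12: leading byte 0xDD = 11011101 → 2-byte char #5 = DD B0.
Offset 14: leading byte 0xE9 = 11101001 → 3-byte char #6 = E9 BB 87.
Offset 17: leading byte 0xD9 = 11011001 → 2-byte char #7 = D9 AE.
Offset 19: leading byte 0x34 = 00110100 → 1-byte char #8 = 34.
Offset 20: leading byte 0xF0 = 11110000 → 4-byte char #9 = F0 93 90 A8.
Offset 24: leading byte 0xF3 = 11110011 → 4-byte char #10 = F3 95 AA BC.
Leading byte 0xF3 = 11110011 matches 11110xxx → 4-byte sequence.
Byte 1: 0xF3 = 11110011, payload 011 (3 bits).
Byte 2: 0x95 = 10010101 (10xxxxxx ✓), payload 010101.
Byte 3: 0xAA = 10101010 (10xxxxxx ✓), payload 101010.
Byte 4: 0xBC = 10111100 (10xxxxxx ✓), payload 111100.
Concatenate: 011010101101010111100 = 0xD5ABC (21 bits → U+D5ABC).

U+D5ABC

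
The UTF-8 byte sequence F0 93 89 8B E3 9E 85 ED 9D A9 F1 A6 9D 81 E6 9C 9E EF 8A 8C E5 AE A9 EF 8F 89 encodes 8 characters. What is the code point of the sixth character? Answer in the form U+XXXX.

Offset 0: leading byte 0xF0 = 11110000 → 4-byte char #1 = F0 93 89 8B.
Offset 4: leading byte 0xE3 = 11100011 → 3-byte char #2 = E3 9E 85.
Offset 7: leading byte 0xED = 11101101 → 3-byte char #3 = ED 9D A9.
Offset 10: leading byte 0xF1 = 11110001 → 4-byte char #4 = F1 A6 9D 81.
Offset 14: leading byte 0xE6 = 11100110 → 3-byte char #5 = E6 9C 9E.
Offset 17: leading byte 0xEF = 11101111 → 3-byte char #6 = EF 8A 8C.
Leading byte 0xEF = 11101111 matches 1110xxxx → 3-byte sequence.
Byte 1: 0xEF = 11101111, payload 1111 (4 bits).
Byte 2: 0x8A = 10001010 (10xxxxxx ✓), payload 001010.
Byte 3: 0x8C = 10001100 (10xxxxxx ✓), payload 001100.
Concatenate: 1111001010001100 = 0xF28C (16 bits → U+F28C).

U+F28C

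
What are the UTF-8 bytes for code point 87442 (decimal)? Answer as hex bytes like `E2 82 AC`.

U+15592 = 0x15592 = 87442 decimal. In range U+10000–U+10FFFF → 4-byte form: 11110xxx 10xxxxxx 10xxxxxx 10xxxxxx.
Binary (21 bits): 000010101010110010010.
Split 3+6+6+6: 000 | 010101 | 010110 | 010010.
Byte 1: 11110000 = 0xF0.
Byte 2: 10010101 = 0x95.
Byte 3: 10010110 = 0x96.
Byte 4: 10010010 = 0x92.

F0 95 96 92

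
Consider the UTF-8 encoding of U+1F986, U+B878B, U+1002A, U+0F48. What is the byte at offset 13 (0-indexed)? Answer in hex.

0xBD

U+1F986 → 4-byte form F0 9F A6 86 at offsets 0–3.
U+B878B → 4-byte form F2 B8 9E 8B at offsets 4–7.
U+1002A → 4-byte form F0 90 80 AA at offsets 8–11.
U+0F48 → 3-byte form E0 BD 88 at offsets 12–14.
Offset 13 falls in char 4's range; it's byte 2 of E0 BD 88 = 0xBD.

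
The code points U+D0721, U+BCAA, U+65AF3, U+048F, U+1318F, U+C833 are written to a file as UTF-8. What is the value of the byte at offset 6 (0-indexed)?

U+D0721 → 4-byte form F3 90 9C A1 at offsets 0–3.
U+BCAA → 3-byte form EB B2 AA at offsets 4–6.
Offset 6 falls in char 2's range; it's byte 3 of EB B2 AA = 0xAA.

0xAA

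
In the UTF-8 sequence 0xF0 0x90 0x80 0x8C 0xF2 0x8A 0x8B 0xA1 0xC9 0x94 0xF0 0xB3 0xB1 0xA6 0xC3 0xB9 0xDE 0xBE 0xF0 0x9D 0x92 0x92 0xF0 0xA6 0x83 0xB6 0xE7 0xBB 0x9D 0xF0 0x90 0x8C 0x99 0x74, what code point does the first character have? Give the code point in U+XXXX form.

U+1000C

Offset 0: leading byte 0xF0 = 11110000 → 4-byte char #1 = F0 90 80 8C.
Leading byte 0xF0 = 11110000 matches 11110xxx → 4-byte sequence.
Byte 1: 0xF0 = 11110000, payload 000 (3 bits).
Byte 2: 0x90 = 10010000 (10xxxxxx ✓), payload 010000.
Byte 3: 0x80 = 10000000 (10xxxxxx ✓), payload 000000.
Byte 4: 0x8C = 10001100 (10xxxxxx ✓), payload 001100.
Concatenate: 000010000000000001100 = 0x1000C (21 bits → U+1000C).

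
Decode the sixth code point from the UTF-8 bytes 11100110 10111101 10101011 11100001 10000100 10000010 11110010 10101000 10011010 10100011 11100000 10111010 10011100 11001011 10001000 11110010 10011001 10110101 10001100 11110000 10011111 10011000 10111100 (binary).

U+99D4C

Offset 0: leading byte 0xE6 = 11100110 → 3-byte char #1 = E6 BD AB.
Offset 3: leading byte 0xE1 = 11100001 → 3-byte char #2 = E1 84 82.
Offset 6: leading byte 0xF2 = 11110010 → 4-byte char #3 = F2 A8 9A A3.
Offset 10: leading byte 0xE0 = 11100000 → 3-byte char #4 = E0 BA 9C.
Offset 13: leading byte 0xCB = 11001011 → 2-byte char #5 = CB 88.
Offset 15: leading byte 0xF2 = 11110010 → 4-byte char #6 = F2 99 B5 8C.
Leading byte 0xF2 = 11110010 matches 11110xxx → 4-byte sequence.
Byte 1: 0xF2 = 11110010, payload 010 (3 bits).
Byte 2: 0x99 = 10011001 (10xxxxxx ✓), payload 011001.
Byte 3: 0xB5 = 10110101 (10xxxxxx ✓), payload 110101.
Byte 4: 0x8C = 10001100 (10xxxxxx ✓), payload 001100.
Concatenate: 010011001110101001100 = 0x99D4C (21 bits → U+99D4C).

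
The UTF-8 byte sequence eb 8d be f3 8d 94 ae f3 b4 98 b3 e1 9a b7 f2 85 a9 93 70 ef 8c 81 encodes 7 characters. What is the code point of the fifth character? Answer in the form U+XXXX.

U+85A53

Offset 0: leading byte 0xEB = 11101011 → 3-byte char #1 = EB 8D BE.
Offset 3: leading byte 0xF3 = 11110011 → 4-byte char #2 = F3 8D 94 AE.
Offset 7: leading byte 0xF3 = 11110011 → 4-byte char #3 = F3 B4 98 B3.
Offset 11: leading byte 0xE1 = 11100001 → 3-byte char #4 = E1 9A B7.
Offset 14: leading byte 0xF2 = 11110010 → 4-byte char #5 = F2 85 A9 93.
Leading byte 0xF2 = 11110010 matches 11110xxx → 4-byte sequence.
Byte 1: 0xF2 = 11110010, payload 010 (3 bits).
Byte 2: 0x85 = 10000101 (10xxxxxx ✓), payload 000101.
Byte 3: 0xA9 = 10101001 (10xxxxxx ✓), payload 101001.
Byte 4: 0x93 = 10010011 (10xxxxxx ✓), payload 010011.
Concatenate: 010000101101001010011 = 0x85A53 (21 bits → U+85A53).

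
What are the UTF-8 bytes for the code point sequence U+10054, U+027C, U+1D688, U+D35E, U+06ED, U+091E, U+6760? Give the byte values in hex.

U+10054: 4-byte form → F0 90 81 94.
U+027C: 2-byte form → C9 BC.
U+1D688: 4-byte form → F0 9D 9A 88.
U+D35E: 3-byte form → ED 8D 9E.
U+06ED: 2-byte form → DB AD.
U+091E: 3-byte form → E0 A4 9E.
U+6760: 3-byte form → E6 9D A0.
Concatenated (21 bytes): F0 90 81 94 C9 BC F0 9D 9A 88 ED 8D 9E DB AD E0 A4 9E E6 9D A0.

F0 90 81 94 C9 BC F0 9D 9A 88 ED 8D 9E DB AD E0 A4 9E E6 9D A0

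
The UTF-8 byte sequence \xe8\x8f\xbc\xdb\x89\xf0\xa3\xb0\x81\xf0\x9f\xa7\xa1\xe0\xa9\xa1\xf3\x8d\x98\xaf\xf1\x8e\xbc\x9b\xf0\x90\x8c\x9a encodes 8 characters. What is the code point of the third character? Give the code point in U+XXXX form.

U+23C01

Offset 0: leading byte 0xE8 = 11101000 → 3-byte char #1 = E8 8F BC.
Offset 3: leading byte 0xDB = 11011011 → 2-byte char #2 = DB 89.
Offset 5: leading byte 0xF0 = 11110000 → 4-byte char #3 = F0 A3 B0 81.
Leading byte 0xF0 = 11110000 matches 11110xxx → 4-byte sequence.
Byte 1: 0xF0 = 11110000, payload 000 (3 bits).
Byte 2: 0xA3 = 10100011 (10xxxxxx ✓), payload 100011.
Byte 3: 0xB0 = 10110000 (10xxxxxx ✓), payload 110000.
Byte 4: 0x81 = 10000001 (10xxxxxx ✓), payload 000001.
Concatenate: 000100011110000000001 = 0x23C01 (21 bits → U+23C01).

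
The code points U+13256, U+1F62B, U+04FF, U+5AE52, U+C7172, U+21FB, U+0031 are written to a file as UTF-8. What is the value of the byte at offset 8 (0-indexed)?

U+13256 → 4-byte form F0 93 89 96 at offsets 0–3.
U+1F62B → 4-byte form F0 9F 98 AB at offsets 4–7.
U+04FF → 2-byte form D3 BF at offsets 8–9.
Offset 8 falls in char 3's range; it's byte 1 of D3 BF = 0xD3.

0xD3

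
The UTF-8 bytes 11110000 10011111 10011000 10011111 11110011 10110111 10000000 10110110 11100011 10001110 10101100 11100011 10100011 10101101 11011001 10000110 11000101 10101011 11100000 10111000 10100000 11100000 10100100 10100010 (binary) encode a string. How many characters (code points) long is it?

Byte at offset 0: 0xF0 = 11110000 → 4-byte char (#1). Advance 4.
Byte at offset 4: 0xF3 = 11110011 → 4-byte char (#2). Advance 4.
Byte at offset 8: 0xE3 = 11100011 → 3-byte char (#3). Advance 3.
Byte at offset 11: 0xE3 = 11100011 → 3-byte char (#4). Advance 3.
Byte at offset 14: 0xD9 = 11011001 → 2-byte char (#5). Advance 2.
Byte at offset 16: 0xC5 = 11000101 → 2-byte char (#6). Advance 2.
Byte at offset 18: 0xE0 = 11100000 → 3-byte char (#7). Advance 3.
Byte at offset 21: 0xE0 = 11100000 → 3-byte char (#8). Advance 3.
Reached end at offset 24 after 8 code points.

8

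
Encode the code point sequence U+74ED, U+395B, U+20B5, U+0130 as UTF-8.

U+74ED: 3-byte form → E7 93 AD.
U+395B: 3-byte form → E3 A5 9B.
U+20B5: 3-byte form → E2 82 B5.
U+0130: 2-byte form → C4 B0.
Concatenated (11 bytes): E7 93 AD E3 A5 9B E2 82 B5 C4 B0.

E7 93 AD E3 A5 9B E2 82 B5 C4 B0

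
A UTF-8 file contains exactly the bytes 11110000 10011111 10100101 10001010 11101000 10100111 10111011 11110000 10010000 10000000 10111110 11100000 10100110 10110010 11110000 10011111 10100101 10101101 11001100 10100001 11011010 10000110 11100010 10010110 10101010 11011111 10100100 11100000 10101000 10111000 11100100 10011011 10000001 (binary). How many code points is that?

11

Byte at offset 0: 0xF0 = 11110000 → 4-byte char (#1). Advance 4.
Byte at offset 4: 0xE8 = 11101000 → 3-byte char (#2). Advance 3.
Byte at offset 7: 0xF0 = 11110000 → 4-byte char (#3). Advance 4.
Byte at offset 11: 0xE0 = 11100000 → 3-byte char (#4). Advance 3.
Byte at offset 14: 0xF0 = 11110000 → 4-byte char (#5). Advance 4.
Byte at offset 18: 0xCC = 11001100 → 2-byte char (#6). Advance 2.
Byte at offset 20: 0xDA = 11011010 → 2-byte char (#7). Advance 2.
Byte at offset 22: 0xE2 = 11100010 → 3-byte char (#8). Advance 3.
Byte at offset 25: 0xDF = 11011111 → 2-byte char (#9). Advance 2.
Byte at offset 27: 0xE0 = 11100000 → 3-byte char (#10). Advance 3.
Byte at offset 30: 0xE4 = 11100100 → 3-byte char (#11). Advance 3.
Reached end at offset 33 after 11 code points.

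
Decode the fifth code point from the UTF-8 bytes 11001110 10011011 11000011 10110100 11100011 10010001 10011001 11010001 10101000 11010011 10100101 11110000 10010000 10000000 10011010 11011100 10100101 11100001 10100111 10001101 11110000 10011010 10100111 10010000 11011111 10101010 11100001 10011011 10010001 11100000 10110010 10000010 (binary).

U+04E5

Offset 0: leading byte 0xCE = 11001110 → 2-byte char #1 = CE 9B.
Offset 2: leading byte 0xC3 = 11000011 → 2-byte char #2 = C3 B4.
Offset 4: leading byte 0xE3 = 11100011 → 3-byte char #3 = E3 91 99.
Offset 7: leading byte 0xD1 = 11010001 → 2-byte char #4 = D1 A8.
Offset 9: leading byte 0xD3 = 11010011 → 2-byte char #5 = D3 A5.
Leading byte 0xD3 = 11010011 matches 110xxxxx → 2-byte sequence.
Byte 1: 0xD3 = 11010011, payload 10011 (5 bits).
Byte 2: 0xA5 = 10100101 (10xxxxxx ✓), payload 100101.
Concatenate: 10011100101 = 0x4E5 (11 bits → U+04E5).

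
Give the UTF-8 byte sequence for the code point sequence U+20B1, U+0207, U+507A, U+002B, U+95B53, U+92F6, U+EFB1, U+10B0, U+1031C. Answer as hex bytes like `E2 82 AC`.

E2 82 B1 C8 87 E5 81 BA 2B F2 95 AD 93 E9 8B B6 EE BE B1 E1 82 B0 F0 90 8C 9C

U+20B1: 3-byte form → E2 82 B1.
U+0207: 2-byte form → C8 87.
U+507A: 3-byte form → E5 81 BA.
U+002B: 1-byte form → 2B.
U+95B53: 4-byte form → F2 95 AD 93.
U+92F6: 3-byte form → E9 8B B6.
U+EFB1: 3-byte form → EE BE B1.
U+10B0: 3-byte form → E1 82 B0.
U+1031C: 4-byte form → F0 90 8C 9C.
Concatenated (26 bytes): E2 82 B1 C8 87 E5 81 BA 2B F2 95 AD 93 E9 8B B6 EE BE B1 E1 82 B0 F0 90 8C 9C.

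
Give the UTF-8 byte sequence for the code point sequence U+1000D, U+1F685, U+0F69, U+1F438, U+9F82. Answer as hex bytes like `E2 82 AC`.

F0 90 80 8D F0 9F 9A 85 E0 BD A9 F0 9F 90 B8 E9 BE 82

U+1000D: 4-byte form → F0 90 80 8D.
U+1F685: 4-byte form → F0 9F 9A 85.
U+0F69: 3-byte form → E0 BD A9.
U+1F438: 4-byte form → F0 9F 90 B8.
U+9F82: 3-byte form → E9 BE 82.
Concatenated (18 bytes): F0 90 80 8D F0 9F 9A 85 E0 BD A9 F0 9F 90 B8 E9 BE 82.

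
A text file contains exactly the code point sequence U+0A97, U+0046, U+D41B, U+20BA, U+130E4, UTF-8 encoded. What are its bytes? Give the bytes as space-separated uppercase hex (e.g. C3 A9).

E0 AA 97 46 ED 90 9B E2 82 BA F0 93 83 A4

U+0A97: 3-byte form → E0 AA 97.
U+0046: 1-byte form → 46.
U+D41B: 3-byte form → ED 90 9B.
U+20BA: 3-byte form → E2 82 BA.
U+130E4: 4-byte form → F0 93 83 A4.
Concatenated (14 bytes): E0 AA 97 46 ED 90 9B E2 82 BA F0 93 83 A4.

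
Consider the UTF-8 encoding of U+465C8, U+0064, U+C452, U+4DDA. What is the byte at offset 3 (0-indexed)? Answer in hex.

0x88

U+465C8 → 4-byte form F1 86 97 88 at offsets 0–3.
Offset 3 falls in char 1's range; it's byte 4 of F1 86 97 88 = 0x88.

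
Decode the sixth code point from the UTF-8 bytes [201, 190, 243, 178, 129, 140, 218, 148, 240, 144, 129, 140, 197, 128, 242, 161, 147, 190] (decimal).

U+A14FE

Offset 0: leading byte 0xC9 = 11001001 → 2-byte char #1 = C9 BE.
Offset 2: leading byte 0xF3 = 11110011 → 4-byte char #2 = F3 B2 81 8C.
Offset 6: leading byte 0xDA = 11011010 → 2-byte char #3 = DA 94.
Offset 8: leading byte 0xF0 = 11110000 → 4-byte char #4 = F0 90 81 8C.
Offset 12: leading byte 0xC5 = 11000101 → 2-byte char #5 = C5 80.
Offset 14: leading byte 0xF2 = 11110010 → 4-byte char #6 = F2 A1 93 BE.
Leading byte 0xF2 = 11110010 matches 11110xxx → 4-byte sequence.
Byte 1: 0xF2 = 11110010, payload 010 (3 bits).
Byte 2: 0xA1 = 10100001 (10xxxxxx ✓), payload 100001.
Byte 3: 0x93 = 10010011 (10xxxxxx ✓), payload 010011.
Byte 4: 0xBE = 10111110 (10xxxxxx ✓), payload 111110.
Concatenate: 010100001010011111110 = 0xA14FE (21 bits → U+A14FE).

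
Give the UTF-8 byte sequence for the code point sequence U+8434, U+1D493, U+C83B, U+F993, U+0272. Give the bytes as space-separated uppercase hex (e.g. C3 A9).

U+8434: 3-byte form → E8 90 B4.
U+1D493: 4-byte form → F0 9D 92 93.
U+C83B: 3-byte form → EC A0 BB.
U+F993: 3-byte form → EF A6 93.
U+0272: 2-byte form → C9 B2.
Concatenated (15 bytes): E8 90 B4 F0 9D 92 93 EC A0 BB EF A6 93 C9 B2.

E8 90 B4 F0 9D 92 93 EC A0 BB EF A6 93 C9 B2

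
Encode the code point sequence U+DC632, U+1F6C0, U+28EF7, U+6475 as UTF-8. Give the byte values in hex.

F3 9C 98 B2 F0 9F 9B 80 F0 A8 BB B7 E6 91 B5

U+DC632: 4-byte form → F3 9C 98 B2.
U+1F6C0: 4-byte form → F0 9F 9B 80.
U+28EF7: 4-byte form → F0 A8 BB B7.
U+6475: 3-byte form → E6 91 B5.
Concatenated (15 bytes): F3 9C 98 B2 F0 9F 9B 80 F0 A8 BB B7 E6 91 B5.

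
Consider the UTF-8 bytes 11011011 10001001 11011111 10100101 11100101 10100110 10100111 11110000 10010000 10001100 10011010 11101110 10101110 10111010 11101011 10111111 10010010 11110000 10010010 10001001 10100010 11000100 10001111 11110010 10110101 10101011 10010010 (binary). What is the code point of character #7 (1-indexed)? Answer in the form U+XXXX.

U+12262

Offset 0: leading byte 0xDB = 11011011 → 2-byte char #1 = DB 89.
Offset 2: leading byte 0xDF = 11011111 → 2-byte char #2 = DF A5.
Offset 4: leading byte 0xE5 = 11100101 → 3-byte char #3 = E5 A6 A7.
Offset 7: leading byte 0xF0 = 11110000 → 4-byte char #4 = F0 90 8C 9A.
Offset 11: leading byte 0xEE = 11101110 → 3-byte char #5 = EE AE BA.
Offset 14: leading byte 0xEB = 11101011 → 3-byte char #6 = EB BF 92.
Offset 17: leading byte 0xF0 = 11110000 → 4-byte char #7 = F0 92 89 A2.
Leading byte 0xF0 = 11110000 matches 11110xxx → 4-byte sequence.
Byte 1: 0xF0 = 11110000, payload 000 (3 bits).
Byte 2: 0x92 = 10010010 (10xxxxxx ✓), payload 010010.
Byte 3: 0x89 = 10001001 (10xxxxxx ✓), payload 001001.
Byte 4: 0xA2 = 10100010 (10xxxxxx ✓), payload 100010.
Concatenate: 000010010001001100010 = 0x12262 (21 bits → U+12262).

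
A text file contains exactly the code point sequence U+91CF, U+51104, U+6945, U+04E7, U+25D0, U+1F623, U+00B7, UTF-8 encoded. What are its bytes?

U+91CF: 3-byte form → E9 87 8F.
U+51104: 4-byte form → F1 91 84 84.
U+6945: 3-byte form → E6 A5 85.
U+04E7: 2-byte form → D3 A7.
U+25D0: 3-byte form → E2 97 90.
U+1F623: 4-byte form → F0 9F 98 A3.
U+00B7: 2-byte form → C2 B7.
Concatenated (21 bytes): E9 87 8F F1 91 84 84 E6 A5 85 D3 A7 E2 97 90 F0 9F 98 A3 C2 B7.

E9 87 8F F1 91 84 84 E6 A5 85 D3 A7 E2 97 90 F0 9F 98 A3 C2 B7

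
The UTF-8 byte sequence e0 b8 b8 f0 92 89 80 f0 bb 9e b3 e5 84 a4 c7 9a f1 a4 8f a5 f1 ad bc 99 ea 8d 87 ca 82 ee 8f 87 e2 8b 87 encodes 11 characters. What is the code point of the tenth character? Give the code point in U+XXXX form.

U+E3C7

Offset 0: leading byte 0xE0 = 11100000 → 3-byte char #1 = E0 B8 B8.
Offset 3: leading byte 0xF0 = 11110000 → 4-byte char #2 = F0 92 89 80.
Offset 7: leading byte 0xF0 = 11110000 → 4-byte char #3 = F0 BB 9E B3.
Offset 11: leading byte 0xE5 = 11100101 → 3-byte char #4 = E5 84 A4.
Offset 14: leading byte 0xC7 = 11000111 → 2-byte char #5 = C7 9A.
Offset 16: leading byte 0xF1 = 11110001 → 4-byte char #6 = F1 A4 8F A5.
Offset 20: leading byte 0xF1 = 11110001 → 4-byte char #7 = F1 AD BC 99.
Offset 24: leading byte 0xEA = 11101010 → 3-byte char #8 = EA 8D 87.
Offset 27: leading byte 0xCA = 11001010 → 2-byte char #9 = CA 82.
Offset 29: leading byte 0xEE = 11101110 → 3-byte char #10 = EE 8F 87.
Leading byte 0xEE = 11101110 matches 1110xxxx → 3-byte sequence.
Byte 1: 0xEE = 11101110, payload 1110 (4 bits).
Byte 2: 0x8F = 10001111 (10xxxxxx ✓), payload 001111.
Byte 3: 0x87 = 10000111 (10xxxxxx ✓), payload 000111.
Concatenate: 1110001111000111 = 0xE3C7 (16 bits → U+E3C7).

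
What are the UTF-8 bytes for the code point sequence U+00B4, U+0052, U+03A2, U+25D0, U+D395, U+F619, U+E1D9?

U+00B4: 2-byte form → C2 B4.
U+0052: 1-byte form → 52.
U+03A2: 2-byte form → CE A2.
U+25D0: 3-byte form → E2 97 90.
U+D395: 3-byte form → ED 8E 95.
U+F619: 3-byte form → EF 98 99.
U+E1D9: 3-byte form → EE 87 99.
Concatenated (17 bytes): C2 B4 52 CE A2 E2 97 90 ED 8E 95 EF 98 99 EE 87 99.

C2 B4 52 CE A2 E2 97 90 ED 8E 95 EF 98 99 EE 87 99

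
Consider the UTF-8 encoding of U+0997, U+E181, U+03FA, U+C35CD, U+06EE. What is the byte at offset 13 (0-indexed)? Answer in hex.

0xAE

U+0997 → 3-byte form E0 A6 97 at offsets 0–2.
U+E181 → 3-byte form EE 86 81 at offsets 3–5.
U+03FA → 2-byte form CF BA at offsets 6–7.
U+C35CD → 4-byte form F3 83 97 8D at offsets 8–11.
U+06EE → 2-byte form DB AE at offsets 12–13.
Offset 13 falls in char 5's range; it's byte 2 of DB AE = 0xAE.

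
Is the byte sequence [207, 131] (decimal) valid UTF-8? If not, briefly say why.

Leading byte 0xCF = 11001111 → 2-byte form.
Continuation bytes 0x83=10000011 all match 10xxxxxx.
Decoded value 0x3C3 is ≥ 0x80 (shortest form) and not a surrogate.

valid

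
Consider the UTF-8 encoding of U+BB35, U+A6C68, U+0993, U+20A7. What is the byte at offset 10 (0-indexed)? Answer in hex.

0xE2

U+BB35 → 3-byte form EB AC B5 at offsets 0–2.
U+A6C68 → 4-byte form F2 A6 B1 A8 at offsets 3–6.
U+0993 → 3-byte form E0 A6 93 at offsets 7–9.
U+20A7 → 3-byte form E2 82 A7 at offsets 10–12.
Offset 10 falls in char 4's range; it's byte 1 of E2 82 A7 = 0xE2.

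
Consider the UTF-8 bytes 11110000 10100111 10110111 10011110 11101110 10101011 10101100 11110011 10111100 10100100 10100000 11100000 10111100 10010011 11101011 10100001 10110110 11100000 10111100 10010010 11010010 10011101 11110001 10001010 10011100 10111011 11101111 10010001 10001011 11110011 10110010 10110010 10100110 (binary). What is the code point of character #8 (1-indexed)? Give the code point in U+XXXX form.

Offset 0: leading byte 0xF0 = 11110000 → 4-byte char #1 = F0 A7 B7 9E.
Offset 4: leading byte 0xEE = 11101110 → 3-byte char #2 = EE AB AC.
Offset 7: leading byte 0xF3 = 11110011 → 4-byte char #3 = F3 BC A4 A0.
Offset 11: leading byte 0xE0 = 11100000 → 3-byte char #4 = E0 BC 93.
Offset 14: leading byte 0xEB = 11101011 → 3-byte char #5 = EB A1 B6.
Offset 17: leading byte 0xE0 = 11100000 → 3-byte char #6 = E0 BC 92.
Offset 20: leading byte 0xD2 = 11010010 → 2-byte char #7 = D2 9D.
Offset 22: leading byte 0xF1 = 11110001 → 4-byte char #8 = F1 8A 9C BB.
Leading byte 0xF1 = 11110001 matches 11110xxx → 4-byte sequence.
Byte 1: 0xF1 = 11110001, payload 001 (3 bits).
Byte 2: 0x8A = 10001010 (10xxxxxx ✓), payload 001010.
Byte 3: 0x9C = 10011100 (10xxxxxx ✓), payload 011100.
Byte 4: 0xBB = 10111011 (10xxxxxx ✓), payload 111011.
Concatenate: 001001010011100111011 = 0x4A73B (21 bits → U+4A73B).

U+4A73B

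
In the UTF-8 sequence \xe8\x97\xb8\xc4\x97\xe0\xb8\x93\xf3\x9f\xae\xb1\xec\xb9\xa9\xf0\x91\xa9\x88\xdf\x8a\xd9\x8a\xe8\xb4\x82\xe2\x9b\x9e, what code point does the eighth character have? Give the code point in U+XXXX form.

Offset 0: leading byte 0xE8 = 11101000 → 3-byte char #1 = E8 97 B8.
Offset 3: leading byte 0xC4 = 11000100 → 2-byte char #2 = C4 97.
Offset 5: leading byte 0xE0 = 11100000 → 3-byte char #3 = E0 B8 93.
Offset 8: leading byte 0xF3 = 11110011 → 4-byte char #4 = F3 9F AE B1.
Offset 12: leading byte 0xEC = 11101100 → 3-byte char #5 = EC B9 A9.
Offset 15: leading byte 0xF0 = 11110000 → 4-byte char #6 = F0 91 A9 88.
Offset 19: leading byte 0xDF = 11011111 → 2-byte char #7 = DF 8A.
Offset 21: leading byte 0xD9 = 11011001 → 2-byte char #8 = D9 8A.
Leading byte 0xD9 = 11011001 matches 110xxxxx → 2-byte sequence.
Byte 1: 0xD9 = 11011001, payload 11001 (5 bits).
Byte 2: 0x8A = 10001010 (10xxxxxx ✓), payload 001010.
Concatenate: 11001001010 = 0x64A (11 bits → U+064A).

U+064A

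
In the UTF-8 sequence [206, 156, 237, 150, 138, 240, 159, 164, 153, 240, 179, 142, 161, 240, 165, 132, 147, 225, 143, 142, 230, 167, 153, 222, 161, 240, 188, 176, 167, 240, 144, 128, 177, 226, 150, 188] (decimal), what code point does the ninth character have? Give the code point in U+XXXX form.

Offset 0: leading byte 0xCE = 11001110 → 2-byte char #1 = CE 9C.
Offset 2: leading byte 0xED = 11101101 → 3-byte char #2 = ED 96 8A.
Offset 5: leading byte 0xF0 = 11110000 → 4-byte char #3 = F0 9F A4 99.
Offset 9: leading byte 0xF0 = 11110000 → 4-byte char #4 = F0 B3 8E A1.
Offset 13: leading byte 0xF0 = 11110000 → 4-byte char #5 = F0 A5 84 93.
Offset 17: leading byte 0xE1 = 11100001 → 3-byte char #6 = E1 8F 8E.
Offset 20: leading byte 0xE6 = 11100110 → 3-byte char #7 = E6 A7 99.
Offset 23: leading byte 0xDE = 11011110 → 2-byte char #8 = DE A1.
Offset 25: leading byte 0xF0 = 11110000 → 4-byte char #9 = F0 BC B0 A7.
Leading byte 0xF0 = 11110000 matches 11110xxx → 4-byte sequence.
Byte 1: 0xF0 = 11110000, payload 000 (3 bits).
Byte 2: 0xBC = 10111100 (10xxxxxx ✓), payload 111100.
Byte 3: 0xB0 = 10110000 (10xxxxxx ✓), payload 110000.
Byte 4: 0xA7 = 10100111 (10xxxxxx ✓), payload 100111.
Concatenate: 000111100110000100111 = 0x3CC27 (21 bits → U+3CC27).

U+3CC27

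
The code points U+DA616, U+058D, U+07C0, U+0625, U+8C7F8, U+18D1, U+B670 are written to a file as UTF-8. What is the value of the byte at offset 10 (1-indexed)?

1-indexed offset 10 is 0-indexed offset 9.
U+DA616 → 4-byte form F3 9A 98 96 at offsets 0–3.
U+058D → 2-byte form D6 8D at offsets 4–5.
U+07C0 → 2-byte form DF 80 at offsets 6–7.
U+0625 → 2-byte form D8 A5 at offsets 8–9.
Offset 9 falls in char 4's range; it's byte 2 of D8 A5 = 0xA5.

0xA5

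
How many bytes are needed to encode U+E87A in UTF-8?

U+E87A = 0xE87A. UTF-8 uses 1 byte below 0x80, 2 below 0x800, 3 below 0x10000, 4 up to 0x10FFFF. 0xE87A is in U+0800–U+FFFF → 3 bytes.

3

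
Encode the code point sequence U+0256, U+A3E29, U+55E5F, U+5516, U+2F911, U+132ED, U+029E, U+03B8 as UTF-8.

U+0256: 2-byte form → C9 96.
U+A3E29: 4-byte form → F2 A3 B8 A9.
U+55E5F: 4-byte form → F1 95 B9 9F.
U+5516: 3-byte form → E5 94 96.
U+2F911: 4-byte form → F0 AF A4 91.
U+132ED: 4-byte form → F0 93 8B AD.
U+029E: 2-byte form → CA 9E.
U+03B8: 2-byte form → CE B8.
Concatenated (25 bytes): C9 96 F2 A3 B8 A9 F1 95 B9 9F E5 94 96 F0 AF A4 91 F0 93 8B AD CA 9E CE B8.

C9 96 F2 A3 B8 A9 F1 95 B9 9F E5 94 96 F0 AF A4 91 F0 93 8B AD CA 9E CE B8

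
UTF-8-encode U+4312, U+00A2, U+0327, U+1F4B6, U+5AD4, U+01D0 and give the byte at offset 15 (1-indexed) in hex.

0xC7

1-indexed offset 15 is 0-indexed offset 14.
U+4312 → 3-byte form E4 8C 92 at offsets 0–2.
U+00A2 → 2-byte form C2 A2 at offsets 3–4.
U+0327 → 2-byte form CC A7 at offsets 5–6.
U+1F4B6 → 4-byte form F0 9F 92 B6 at offsets 7–10.
U+5AD4 → 3-byte form E5 AB 94 at offsets 11–13.
U+01D0 → 2-byte form C7 90 at offsets 14–15.
Offset 14 falls in char 6's range; it's byte 1 of C7 90 = 0xC7.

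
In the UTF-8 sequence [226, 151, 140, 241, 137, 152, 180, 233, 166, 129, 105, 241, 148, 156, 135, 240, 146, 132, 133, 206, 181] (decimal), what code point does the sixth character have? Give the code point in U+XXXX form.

Offset 0: leading byte 0xE2 = 11100010 → 3-byte char #1 = E2 97 8C.
Offset 3: leading byte 0xF1 = 11110001 → 4-byte char #2 = F1 89 98 B4.
Offset 7: leading byte 0xE9 = 11101001 → 3-byte char #3 = E9 A6 81.
Offset 10: leading byte 0x69 = 01101001 → 1-byte char #4 = 69.
Offset 11: leading byte 0xF1 = 11110001 → 4-byte char #5 = F1 94 9C 87.
Offset 15: leading byte 0xF0 = 11110000 → 4-byte char #6 = F0 92 84 85.
Leading byte 0xF0 = 11110000 matches 11110xxx → 4-byte sequence.
Byte 1: 0xF0 = 11110000, payload 000 (3 bits).
Byte 2: 0x92 = 10010010 (10xxxxxx ✓), payload 010010.
Byte 3: 0x84 = 10000100 (10xxxxxx ✓), payload 000100.
Byte 4: 0x85 = 10000101 (10xxxxxx ✓), payload 000101.
Concatenate: 000010010000100000101 = 0x12105 (21 bits → U+12105).

U+12105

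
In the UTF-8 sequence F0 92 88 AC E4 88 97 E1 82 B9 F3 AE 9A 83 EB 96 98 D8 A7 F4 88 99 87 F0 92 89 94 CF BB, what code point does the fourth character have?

U+EE683

Offset 0: leading byte 0xF0 = 11110000 → 4-byte char #1 = F0 92 88 AC.
Offset 4: leading byte 0xE4 = 11100100 → 3-byte char #2 = E4 88 97.
Offset 7: leading byte 0xE1 = 11100001 → 3-byte char #3 = E1 82 B9.
Offset 10: leading byte 0xF3 = 11110011 → 4-byte char #4 = F3 AE 9A 83.
Leading byte 0xF3 = 11110011 matches 11110xxx → 4-byte sequence.
Byte 1: 0xF3 = 11110011, payload 011 (3 bits).
Byte 2: 0xAE = 10101110 (10xxxxxx ✓), payload 101110.
Byte 3: 0x9A = 10011010 (10xxxxxx ✓), payload 011010.
Byte 4: 0x83 = 10000011 (10xxxxxx ✓), payload 000011.
Concatenate: 011101110011010000011 = 0xEE683 (21 bits → U+EE683).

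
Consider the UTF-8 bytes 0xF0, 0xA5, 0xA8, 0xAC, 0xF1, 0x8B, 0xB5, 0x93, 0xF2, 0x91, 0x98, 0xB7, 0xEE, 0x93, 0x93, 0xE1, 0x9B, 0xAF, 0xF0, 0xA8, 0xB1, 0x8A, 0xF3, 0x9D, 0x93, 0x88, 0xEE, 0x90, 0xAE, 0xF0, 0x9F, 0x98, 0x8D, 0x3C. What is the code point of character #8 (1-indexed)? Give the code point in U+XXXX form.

U+E42E

Offset 0: leading byte 0xF0 = 11110000 → 4-byte char #1 = F0 A5 A8 AC.
Offset 4: leading byte 0xF1 = 11110001 → 4-byte char #2 = F1 8B B5 93.
Offset 8: leading byte 0xF2 = 11110010 → 4-byte char #3 = F2 91 98 B7.
Offset 12: leading byte 0xEE = 11101110 → 3-byte char #4 = EE 93 93.
Offset 15: leading byte 0xE1 = 11100001 → 3-byte char #5 = E1 9B AF.
Offset 18: leading byte 0xF0 = 11110000 → 4-byte char #6 = F0 A8 B1 8A.
Offset 22: leading byte 0xF3 = 11110011 → 4-byte char #7 = F3 9D 93 88.
Offset 26: leading byte 0xEE = 11101110 → 3-byte char #8 = EE 90 AE.
Leading byte 0xEE = 11101110 matches 1110xxxx → 3-byte sequence.
Byte 1: 0xEE = 11101110, payload 1110 (4 bits).
Byte 2: 0x90 = 10010000 (10xxxxxx ✓), payload 010000.
Byte 3: 0xAE = 10101110 (10xxxxxx ✓), payload 101110.
Concatenate: 1110010000101110 = 0xE42E (16 bits → U+E42E).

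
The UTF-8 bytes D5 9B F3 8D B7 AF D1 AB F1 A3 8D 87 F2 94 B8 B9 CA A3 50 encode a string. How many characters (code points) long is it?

7

Byte at offset 0: 0xD5 = 11010101 → 2-byte char (#1). Advance 2.
Byte at offset 2: 0xF3 = 11110011 → 4-byte char (#2). Advance 4.
Byte at offset 6: 0xD1 = 11010001 → 2-byte char (#3). Advance 2.
Byte at offset 8: 0xF1 = 11110001 → 4-byte char (#4). Advance 4.
Byte at offset 12: 0xF2 = 11110010 → 4-byte char (#5). Advance 4.
Byte at offset 16: 0xCA = 11001010 → 2-byte char (#6). Advance 2.
Byte at offset 18: 0x50 = 01010000 → 1-byte char (#7). Advance 1.
Reached end at offset 19 after 7 code points.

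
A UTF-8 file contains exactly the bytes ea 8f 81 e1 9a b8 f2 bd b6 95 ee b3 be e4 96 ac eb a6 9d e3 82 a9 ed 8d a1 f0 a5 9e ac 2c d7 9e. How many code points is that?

Byte at offset 0: 0xEA = 11101010 → 3-byte char (#1). Advance 3.
Byte at offset 3: 0xE1 = 11100001 → 3-byte char (#2). Advance 3.
Byte at offset 6: 0xF2 = 11110010 → 4-byte char (#3). Advance 4.
Byte at offset 10: 0xEE = 11101110 → 3-byte char (#4). Advance 3.
Byte at offset 13: 0xE4 = 11100100 → 3-byte char (#5). Advance 3.
Byte at offset 16: 0xEB = 11101011 → 3-byte char (#6). Advance 3.
Byte at offset 19: 0xE3 = 11100011 → 3-byte char (#7). Advance 3.
Byte at offset 22: 0xED = 11101101 → 3-byte char (#8). Advance 3.
Byte at offset 25: 0xF0 = 11110000 → 4-byte char (#9). Advance 4.
Byte at offset 29: 0x2C = 00101100 → 1-byte char (#10). Advance 1.
Byte at offset 30: 0xD7 = 11010111 → 2-byte char (#11). Advance 2.
Reached end at offset 32 after 11 code points.

11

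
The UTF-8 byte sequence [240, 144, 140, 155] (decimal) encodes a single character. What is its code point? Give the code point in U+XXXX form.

U+1031B

Leading byte 0xF0 = 11110000 matches 11110xxx → 4-byte sequence.
Byte 1: 0xF0 = 11110000, payload 000 (3 bits).
Byte 2: 0x90 = 10010000 (10xxxxxx ✓), payload 010000.
Byte 3: 0x8C = 10001100 (10xxxxxx ✓), payload 001100.
Byte 4: 0x9B = 10011011 (10xxxxxx ✓), payload 011011.
Concatenate: 000010000001100011011 = 0x1031B (21 bits → U+1031B).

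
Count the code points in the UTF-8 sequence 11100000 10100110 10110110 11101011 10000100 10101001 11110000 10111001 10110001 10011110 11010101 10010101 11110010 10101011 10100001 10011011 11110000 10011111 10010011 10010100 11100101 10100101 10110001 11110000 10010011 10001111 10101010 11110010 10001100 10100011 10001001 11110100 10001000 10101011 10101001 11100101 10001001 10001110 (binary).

11

Byte at offset 0: 0xE0 = 11100000 → 3-byte char (#1). Advance 3.
Byte at offset 3: 0xEB = 11101011 → 3-byte char (#2). Advance 3.
Byte at offset 6: 0xF0 = 11110000 → 4-byte char (#3). Advance 4.
Byte at offset 10: 0xD5 = 11010101 → 2-byte char (#4). Advance 2.
Byte at offset 12: 0xF2 = 11110010 → 4-byte char (#5). Advance 4.
Byte at offset 16: 0xF0 = 11110000 → 4-byte char (#6). Advance 4.
Byte at offset 20: 0xE5 = 11100101 → 3-byte char (#7). Advance 3.
Byte at offset 23: 0xF0 = 11110000 → 4-byte char (#8). Advance 4.
Byte at offset 27: 0xF2 = 11110010 → 4-byte char (#9). Advance 4.
Byte at offset 31: 0xF4 = 11110100 → 4-byte char (#10). Advance 4.
Byte at offset 35: 0xE5 = 11100101 → 3-byte char (#11). Advance 3.
Reached end at offset 38 after 11 code points.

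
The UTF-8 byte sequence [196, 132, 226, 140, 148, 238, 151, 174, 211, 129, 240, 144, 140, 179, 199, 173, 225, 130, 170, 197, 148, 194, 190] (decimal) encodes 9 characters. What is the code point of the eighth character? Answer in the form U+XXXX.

Offset 0: leading byte 0xC4 = 11000100 → 2-byte char #1 = C4 84.
Offset 2: leading byte 0xE2 = 11100010 → 3-byte char #2 = E2 8C 94.
Offset 5: leading byte 0xEE = 11101110 → 3-byte char #3 = EE 97 AE.
Offset 8: leading byte 0xD3 = 11010011 → 2-byte char #4 = D3 81.
Offset 10: leading byte 0xF0 = 11110000 → 4-byte char #5 = F0 90 8C B3.
Offset 14: leading byte 0xC7 = 11000111 → 2-byte char #6 = C7 AD.
Offset 16: leading byte 0xE1 = 11100001 → 3-byte char #7 = E1 82 AA.
Offset 19: leading byte 0xC5 = 11000101 → 2-byte char #8 = C5 94.
Leading byte 0xC5 = 11000101 matches 110xxxxx → 2-byte sequence.
Byte 1: 0xC5 = 11000101, payload 00101 (5 bits).
Byte 2: 0x94 = 10010100 (10xxxxxx ✓), payload 010100.
Concatenate: 00101010100 = 0x154 (11 bits → U+0154).

U+0154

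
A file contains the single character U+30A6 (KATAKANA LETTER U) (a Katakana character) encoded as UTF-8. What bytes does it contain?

U+30A6 = 0x30A6 = 12454 decimal. In range U+0800–U+FFFF → 3-byte form: 1110xxxx 10xxxxxx 10xxxxxx.
Binary (16 bits): 0011000010100110.
Split 4+6+6: 0011 | 000010 | 100110.
Byte 1: 11100011 = 0xE3.
Byte 2: 10000010 = 0x82.
Byte 3: 10100110 = 0xA6.

E3 82 A6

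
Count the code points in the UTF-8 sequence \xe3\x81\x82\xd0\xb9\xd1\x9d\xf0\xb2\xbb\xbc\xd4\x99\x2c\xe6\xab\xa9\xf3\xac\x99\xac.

Byte at offset 0: 0xE3 = 11100011 → 3-byte char (#1). Advance 3.
Byte at offset 3: 0xD0 = 11010000 → 2-byte char (#2). Advance 2.
Byte at offset 5: 0xD1 = 11010001 → 2-byte char (#3). Advance 2.
Byte at offset 7: 0xF0 = 11110000 → 4-byte char (#4). Advance 4.
Byte at offset 11: 0xD4 = 11010100 → 2-byte char (#5). Advance 2.
Byte at offset 13: 0x2C = 00101100 → 1-byte char (#6). Advance 1.
Byte at offset 14: 0xE6 = 11100110 → 3-byte char (#7). Advance 3.
Byte at offset 17: 0xF3 = 11110011 → 4-byte char (#8). Advance 4.
Reached end at offset 21 after 8 code points.

8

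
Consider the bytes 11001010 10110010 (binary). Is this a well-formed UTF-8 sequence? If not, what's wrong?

Leading byte 0xCA = 11001010 → 2-byte form.
Continuation bytes 0xB2=10110010 all match 10xxxxxx.
Decoded value 0x2B2 is ≥ 0x80 (shortest form) and not a surrogate.

valid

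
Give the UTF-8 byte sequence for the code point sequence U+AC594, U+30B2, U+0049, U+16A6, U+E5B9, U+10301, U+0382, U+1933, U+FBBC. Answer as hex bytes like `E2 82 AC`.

F2 AC 96 94 E3 82 B2 49 E1 9A A6 EE 96 B9 F0 90 8C 81 CE 82 E1 A4 B3 EF AE BC

U+AC594: 4-byte form → F2 AC 96 94.
U+30B2: 3-byte form → E3 82 B2.
U+0049: 1-byte form → 49.
U+16A6: 3-byte form → E1 9A A6.
U+E5B9: 3-byte form → EE 96 B9.
U+10301: 4-byte form → F0 90 8C 81.
U+0382: 2-byte form → CE 82.
U+1933: 3-byte form → E1 A4 B3.
U+FBBC: 3-byte form → EF AE BC.
Concatenated (26 bytes): F2 AC 96 94 E3 82 B2 49 E1 9A A6 EE 96 B9 F0 90 8C 81 CE 82 E1 A4 B3 EF AE BC.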